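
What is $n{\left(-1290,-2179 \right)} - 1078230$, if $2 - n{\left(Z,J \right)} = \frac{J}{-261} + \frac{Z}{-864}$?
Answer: $- \frac{4502721227}{4176} \approx -1.0782 \cdot 10^{6}$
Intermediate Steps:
$n{\left(Z,J \right)} = 2 + \frac{J}{261} + \frac{Z}{864}$ ($n{\left(Z,J \right)} = 2 - \left(\frac{J}{-261} + \frac{Z}{-864}\right) = 2 - \left(J \left(- \frac{1}{261}\right) + Z \left(- \frac{1}{864}\right)\right) = 2 - \left(- \frac{J}{261} - \frac{Z}{864}\right) = 2 + \left(\frac{J}{261} + \frac{Z}{864}\right) = 2 + \frac{J}{261} + \frac{Z}{864}$)
$n{\left(-1290,-2179 \right)} - 1078230 = \left(2 + \frac{1}{261} \left(-2179\right) + \frac{1}{864} \left(-1290\right)\right) - 1078230 = \left(2 - \frac{2179}{261} - \frac{215}{144}\right) - 1078230 = - \frac{32747}{4176} - 1078230 = - \frac{4502721227}{4176}$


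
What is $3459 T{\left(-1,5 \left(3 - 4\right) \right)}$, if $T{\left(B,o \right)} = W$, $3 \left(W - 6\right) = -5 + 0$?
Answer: $14989$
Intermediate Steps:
$W = \frac{13}{3}$ ($W = 6 + \frac{-5 + 0}{3} = 6 + \frac{1}{3} \left(-5\right) = 6 - \frac{5}{3} = \frac{13}{3} \approx 4.3333$)
$T{\left(B,o \right)} = \frac{13}{3}$
$3459 T{\left(-1,5 \left(3 - 4\right) \right)} = 3459 \cdot \frac{13}{3} = 14989$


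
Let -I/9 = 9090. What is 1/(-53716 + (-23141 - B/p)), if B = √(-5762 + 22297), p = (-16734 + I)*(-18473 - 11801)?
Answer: -684043019037503812887552/52573494314165430547098567529 + 2983321056*√16535/52573494314165430547098567529 ≈ -1.3011e-5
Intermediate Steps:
I = -81810 (I = -9*9090 = -81810)
p = 2983321056 (p = (-16734 - 81810)*(-18473 - 11801) = -98544*(-30274) = 2983321056)
B = √16535 ≈ 128.59
1/(-53716 + (-23141 - B/p)) = 1/(-53716 + (-23141 - √16535/2983321056)) = 1/(-76857 - √16535/2983321056)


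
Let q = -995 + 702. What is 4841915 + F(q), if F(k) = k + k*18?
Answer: 4836348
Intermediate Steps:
q = -293
F(k) = 19*k (F(k) = k + 18*k = 19*k)
4841915 + F(q) = 4841915 + 19*(-293) = 4841915 - 5567 = 4836348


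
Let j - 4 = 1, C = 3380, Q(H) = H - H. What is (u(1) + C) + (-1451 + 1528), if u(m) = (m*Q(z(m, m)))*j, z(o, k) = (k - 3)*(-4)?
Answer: 3457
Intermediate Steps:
z(o, k) = 12 - 4*k (z(o, k) = (-3 + k)*(-4) = 12 - 4*k)
Q(H) = 0
j = 5 (j = 4 + 1 = 5)
u(m) = 0 (u(m) = (m*0)*5 = 0*5 = 0)
(u(1) + C) + (-1451 + 1528) = (0 + 3380) + (-1451 + 1528) = 3380 + 77 = 3457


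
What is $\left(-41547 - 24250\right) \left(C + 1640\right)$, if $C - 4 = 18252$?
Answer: $-1309097112$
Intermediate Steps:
$C = 18256$ ($C = 4 + 18252 = 18256$)
$\left(-41547 - 24250\right) \left(C + 1640\right) = \left(-41547 - 24250\right) \left(18256 + 1640\right) = \left(-65797\right) 19896 = -1309097112$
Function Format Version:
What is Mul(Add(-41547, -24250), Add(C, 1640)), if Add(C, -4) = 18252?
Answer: -1309097112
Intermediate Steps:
C = 18256 (C = Add(4, 18252) = 18256)
Mul(Add(-41547, -24250), Add(C, 1640)) = Mul(Add(-41547, -24250), Add(18256, 1640)) = Mul(-65797, 19896) = -1309097112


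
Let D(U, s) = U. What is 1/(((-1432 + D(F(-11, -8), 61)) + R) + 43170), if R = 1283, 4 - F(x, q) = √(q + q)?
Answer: 43025/1851150641 + 4*I/1851150641 ≈ 2.3242e-5 + 2.1608e-9*I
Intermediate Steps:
F(x, q) = 4 - √2*√q (F(x, q) = 4 - √(q + q) = 4 - √(2*q) = 4 - √2*√q)
1/(((-1432 + D(F(-11, -8), 61)) + R) + 43170) = 1/(((-1432 + (4 - √2*√(-8))) + 1283) + 43170) = 1/(((-1432 + (4 - √2*2*I*√2)) + 1283) + 43170) = 1/(((-1432 + (4 - 4*I)) + 1283) + 43170) = 1/(((-1428 - 4*I) + 1283) + 43170) = 1/((-145 - 4*I) + 43170) = 1/(43025 - 4*I) = (43025 + 4*I)/1851150641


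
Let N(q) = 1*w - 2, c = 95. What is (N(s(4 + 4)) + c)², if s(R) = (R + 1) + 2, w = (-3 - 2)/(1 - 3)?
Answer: 36481/4 ≈ 9120.3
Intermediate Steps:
w = 5/2 (w = -5/(-2) = -5*(-½) = 5/2 ≈ 2.5000)
s(R) = 3 + R (s(R) = (1 + R) + 2 = 3 + R)
N(q) = ½ (N(q) = 1*(5/2) - 2 = 5/2 - 2 = ½)
(N(s(4 + 4)) + c)² = (½ + 95)² = (191/2)² = 36481/4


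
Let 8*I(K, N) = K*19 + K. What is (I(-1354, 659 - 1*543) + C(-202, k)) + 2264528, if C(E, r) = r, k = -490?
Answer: 2260653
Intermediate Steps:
I(K, N) = 5*K/2 (I(K, N) = (K*19 + K)/8 = (19*K + K)/8 = (20*K)/8 = 5*K/2)
(I(-1354, 659 - 1*543) + C(-202, k)) + 2264528 = ((5/2)*(-1354) - 490) + 2264528 = (-3385 - 490) + 2264528 = -3875 + 2264528 = 2260653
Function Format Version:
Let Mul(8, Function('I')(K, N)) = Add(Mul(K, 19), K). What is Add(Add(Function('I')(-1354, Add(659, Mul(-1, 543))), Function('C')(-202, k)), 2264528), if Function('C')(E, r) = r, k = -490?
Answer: 2260653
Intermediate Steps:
Function('I')(K, N) = Mul(Rational(5, 2), K) (Function('I')(K, N) = Mul(Rational(1, 8), Add(Mul(K, 19), K)) = Mul(Rational(1, 8), Add(Mul(19, K), K)) = Mul(Rational(1, 8), Mul(20, K)) = Mul(Rational(5, 2), K))
Add(Add(Function('I')(-1354, Add(659, Mul(-1, 543))), Function('C')(-202, k)), 2264528) = Add(Add(Mul(Rational(5, 2), -1354), -490), 2264528) = Add(Add(-3385, -490), 2264528) = Add(-3875, 2264528) = 2260653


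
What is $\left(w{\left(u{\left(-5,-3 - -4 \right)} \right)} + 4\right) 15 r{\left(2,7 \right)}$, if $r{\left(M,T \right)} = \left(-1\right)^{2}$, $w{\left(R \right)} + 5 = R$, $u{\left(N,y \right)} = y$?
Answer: $0$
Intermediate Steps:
$w{\left(R \right)} = -5 + R$
$r{\left(M,T \right)} = 1$
$\left(w{\left(u{\left(-5,-3 - -4 \right)} \right)} + 4\right) 15 r{\left(2,7 \right)} = \left(\left(-5 - -1\right) + 4\right) 15 \cdot 1 = \left(\left(-5 + \left(-3 + 4\right)\right) + 4\right) 15 \cdot 1 = \left(\left(-5 + 1\right) + 4\right) 15 \cdot 1 = \left(-4 + 4\right) 15 \cdot 1 = 0 \cdot 15 \cdot 1 = 0 \cdot 1 = 0$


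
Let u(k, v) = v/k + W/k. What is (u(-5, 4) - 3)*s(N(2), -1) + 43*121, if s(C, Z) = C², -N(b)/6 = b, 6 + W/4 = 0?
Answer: 5347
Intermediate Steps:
W = -24 (W = -24 + 4*0 = -24 + 0 = -24)
N(b) = -6*b
u(k, v) = -24/k + v/k (u(k, v) = v/k - 24/k = -24/k + v/k)
(u(-5, 4) - 3)*s(N(2), -1) + 43*121 = ((-24 + 4)/(-5) - 3)*(-6*2)² + 43*121 = (-⅕*(-20) - 3)*(-12)² + 5203 = (4 - 3)*144 + 5203 = 1*144 + 5203 = 144 + 5203 = 5347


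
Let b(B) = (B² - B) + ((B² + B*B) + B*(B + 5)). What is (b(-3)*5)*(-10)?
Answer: -1200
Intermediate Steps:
b(B) = -B + 3*B² + B*(5 + B) (b(B) = (B² - B) + ((B² + B²) + B*(5 + B)) = (B² - B) + (2*B² + B*(5 + B)) = -B + 3*B² + B*(5 + B))
(b(-3)*5)*(-10) = ((4*(-3)*(1 - 3))*5)*(-10) = ((4*(-3)*(-2))*5)*(-10) = (24*5)*(-10) = 120*(-10) = -1200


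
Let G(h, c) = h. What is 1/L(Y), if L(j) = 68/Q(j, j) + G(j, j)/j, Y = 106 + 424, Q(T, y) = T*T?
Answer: 70225/70242 ≈ 0.99976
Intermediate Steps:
Q(T, y) = T²
Y = 530
L(j) = 1 + 68/j² (L(j) = 68/(j²) + j/j = 68/j² + 1 = 1 + 68/j²)
1/L(Y) = 1/(1 + 68/530²) = 1/(1 + 68*(1/280900)) = 1/(1 + 17/70225) = 1/(70242/70225) = 70225/70242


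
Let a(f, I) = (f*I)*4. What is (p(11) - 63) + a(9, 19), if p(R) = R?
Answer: 632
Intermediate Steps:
a(f, I) = 4*I*f (a(f, I) = (I*f)*4 = 4*I*f)
(p(11) - 63) + a(9, 19) = (11 - 63) + 4*19*9 = -52 + 684 = 632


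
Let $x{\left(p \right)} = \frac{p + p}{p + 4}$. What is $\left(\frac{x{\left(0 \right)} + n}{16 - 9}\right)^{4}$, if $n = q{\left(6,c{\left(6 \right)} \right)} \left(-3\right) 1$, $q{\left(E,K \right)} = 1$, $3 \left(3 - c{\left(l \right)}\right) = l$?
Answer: $\frac{81}{2401} \approx 0.033736$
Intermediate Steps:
$c{\left(l \right)} = 3 - \frac{l}{3}$
$x{\left(p \right)} = \frac{2 p}{4 + p}$
$n = -3$ ($n = 1 \left(-3\right) 1 = \left(-3\right) 1 = -3$)
$\left(\frac{x{\left(0 \right)} + n}{16 - 9}\right)^{4} = \left(\frac{2 \cdot 0 \frac{1}{4 + 0} - 3}{16 - 9}\right)^{4} = \left(\frac{2 \cdot 0 \cdot \frac{1}{4} - 3}{7}\right)^{4} = \left(\left(2 \cdot 0 \cdot \frac{1}{4} - 3\right) \frac{1}{7}\right)^{4} = \left(\left(0 - 3\right) \frac{1}{7}\right)^{4} = \left(\left(-3\right) \frac{1}{7}\right)^{4} = \left(- \frac{3}{7}\right)^{4} = \frac{81}{2401}$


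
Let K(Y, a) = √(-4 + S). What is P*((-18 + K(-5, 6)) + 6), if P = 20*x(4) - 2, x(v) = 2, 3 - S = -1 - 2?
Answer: -456 + 38*√2 ≈ -402.26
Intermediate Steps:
S = 6 (S = 3 - (-1 - 2) = 3 - 1*(-3) = 3 + 3 = 6)
K(Y, a) = √2 (K(Y, a) = √(-4 + 6) = √2)
P = 38 (P = 20*2 - 2 = 40 - 2 = 38)
P*((-18 + K(-5, 6)) + 6) = 38*((-18 + √2) + 6) = 38*(-12 + √2) = -456 + 38*√2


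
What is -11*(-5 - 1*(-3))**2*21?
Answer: -924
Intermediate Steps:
-11*(-5 - 1*(-3))**2*21 = -11*(-5 + 3)**2*21 = -11*(-2)**2*21 = -11*4*21 = -44*21 = -924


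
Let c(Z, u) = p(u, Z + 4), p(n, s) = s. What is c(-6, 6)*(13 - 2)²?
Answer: -242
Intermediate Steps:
c(Z, u) = 4 + Z (c(Z, u) = Z + 4 = 4 + Z)
c(-6, 6)*(13 - 2)² = (4 - 6)*(13 - 2)² = -2*11² = -2*121 = -242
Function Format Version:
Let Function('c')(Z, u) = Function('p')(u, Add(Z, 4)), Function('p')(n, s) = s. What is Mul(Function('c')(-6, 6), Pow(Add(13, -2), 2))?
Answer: -242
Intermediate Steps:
Function('c')(Z, u) = Add(4, Z) (Function('c')(Z, u) = Add(Z, 4) = Add(4, Z))
Mul(Function('c')(-6, 6), Pow(Add(13, -2), 2)) = Mul(Add(4, -6), Pow(Add(13, -2), 2)) = Mul(-2, Pow(11, 2)) = Mul(-2, 121) = -242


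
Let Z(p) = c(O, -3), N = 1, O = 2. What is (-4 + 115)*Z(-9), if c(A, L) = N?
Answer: 111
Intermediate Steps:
c(A, L) = 1
Z(p) = 1
(-4 + 115)*Z(-9) = (-4 + 115)*1 = 111*1 = 111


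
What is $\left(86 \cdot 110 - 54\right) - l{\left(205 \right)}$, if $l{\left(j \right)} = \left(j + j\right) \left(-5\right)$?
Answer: $11456$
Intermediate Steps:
$l{\left(j \right)} = - 10 j$ ($l{\left(j \right)} = 2 j \left(-5\right) = - 10 j$)
$\left(86 \cdot 110 - 54\right) - l{\left(205 \right)} = \left(86 \cdot 110 - 54\right) - \left(-10\right) 205 = \left(9460 - 54\right) - -2050 = 9406 + 2050 = 11456$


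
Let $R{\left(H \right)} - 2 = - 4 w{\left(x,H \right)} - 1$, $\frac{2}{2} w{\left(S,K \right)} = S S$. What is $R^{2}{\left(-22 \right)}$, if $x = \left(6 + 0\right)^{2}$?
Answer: $26863489$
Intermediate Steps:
$x = 36$ ($x = 6^{2} = 36$)
$w{\left(S,K \right)} = S^{2}$ ($w{\left(S,K \right)} = S S = S^{2}$)
$R{\left(H \right)} = -5183$ ($R{\left(H \right)} = 2 - \left(1 + 4 \cdot 36^{2}\right) = 2 - 5185 = -5183$)
$R^{2}{\left(-22 \right)} = \left(-5183\right)^{2} = 26863489$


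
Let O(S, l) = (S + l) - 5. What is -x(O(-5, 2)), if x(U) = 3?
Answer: -3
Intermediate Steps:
O(S, l) = -5 + S + l
-x(O(-5, 2)) = -1*3 = -3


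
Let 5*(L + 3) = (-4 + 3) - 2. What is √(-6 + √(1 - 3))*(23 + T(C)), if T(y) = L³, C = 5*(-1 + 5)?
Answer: -2957*√(-6 + I*√2)/125 ≈ -6.7826 - 58.341*I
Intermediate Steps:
L = -18/5 (L = -3 + ((-4 + 3) - 2)/5 = -3 + (-1 - 2)/5 = -3 + (⅕)*(-3) = -3 - ⅗ = -18/5 ≈ -3.6000)
C = 20 (C = 5*4 = 20)
T(y) = -5832/125 (T(y) = (-18/5)³ = -5832/125)
√(-6 + √(1 - 3))*(23 + T(C)) = √(-6 + √(1 - 3))*(23 - 5832/125) = √(-6 + √(-2))*(-2957/125) = √(-6 + I*√2)*(-2957/125) = -2957*√(-6 + I*√2)/125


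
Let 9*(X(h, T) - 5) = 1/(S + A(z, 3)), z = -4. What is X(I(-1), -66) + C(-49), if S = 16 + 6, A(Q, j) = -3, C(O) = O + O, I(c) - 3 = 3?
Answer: -15902/171 ≈ -92.994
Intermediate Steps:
I(c) = 6 (I(c) = 3 + 3 = 6)
C(O) = 2*O
S = 22
X(h, T) = 856/171 (X(h, T) = 5 + 1/(9*(22 - 3)) = 5 + (1/9)/19 = 5 + (1/9)*(1/19) = 5 + 1/171 = 856/171)
X(I(-1), -66) + C(-49) = 856/171 + 2*(-49) = 856/171 - 98 = -15902/171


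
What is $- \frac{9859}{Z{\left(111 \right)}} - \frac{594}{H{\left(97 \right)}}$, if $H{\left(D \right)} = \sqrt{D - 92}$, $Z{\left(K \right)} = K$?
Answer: $- \frac{9859}{111} - \frac{594 \sqrt{5}}{5} \approx -354.46$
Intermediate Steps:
$H{\left(D \right)} = \sqrt{-92 + D}$
$- \frac{9859}{Z{\left(111 \right)}} - \frac{594}{H{\left(97 \right)}} = - \frac{9859}{111} - \frac{594}{\sqrt{-92 + 97}} = \left(-9859\right) \frac{1}{111} - \frac{594}{\sqrt{5}} = - \frac{9859}{111} - 594 \frac{\sqrt{5}}{5} = - \frac{9859}{111} - \frac{594 \sqrt{5}}{5}$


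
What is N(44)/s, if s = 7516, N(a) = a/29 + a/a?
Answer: 73/217964 ≈ 0.00033492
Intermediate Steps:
N(a) = 1 + a/29 (N(a) = a*(1/29) + 1 = a/29 + 1 = 1 + a/29)
N(44)/s = (1 + (1/29)*44)/7516 = (1 + 44/29)*(1/7516) = (73/29)*(1/7516) = 73/217964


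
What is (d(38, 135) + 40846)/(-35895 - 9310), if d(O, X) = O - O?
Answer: -40846/45205 ≈ -0.90357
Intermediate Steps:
d(O, X) = 0
(d(38, 135) + 40846)/(-35895 - 9310) = (0 + 40846)/(-35895 - 9310) = 40846/(-45205) = 40846*(-1/45205) = -40846/45205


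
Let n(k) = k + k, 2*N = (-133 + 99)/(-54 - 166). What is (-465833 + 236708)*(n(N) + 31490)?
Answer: -158733996525/22 ≈ -7.2152e+9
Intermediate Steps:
N = 17/220 (N = ((-133 + 99)/(-54 - 166))/2 = (-34/(-220))/2 = (-34*(-1/220))/2 = (1/2)*(17/110) = 17/220 ≈ 0.077273)
n(k) = 2*k
(-465833 + 236708)*(n(N) + 31490) = (-465833 + 236708)*(2*(17/220) + 31490) = -229125*(17/110 + 31490) = -229125*3463917/110 = -158733996525/22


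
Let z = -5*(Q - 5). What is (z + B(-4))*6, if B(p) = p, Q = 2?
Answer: 66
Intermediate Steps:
z = 15 (z = -5*(2 - 5) = -5*(-3) = 15)
(z + B(-4))*6 = (15 - 4)*6 = 11*6 = 66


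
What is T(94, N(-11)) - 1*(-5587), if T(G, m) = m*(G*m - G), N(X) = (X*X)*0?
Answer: 5587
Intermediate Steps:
N(X) = 0 (N(X) = X**2*0 = 0)
T(G, m) = m*(-G + G*m)
T(94, N(-11)) - 1*(-5587) = 94*0*(-1 + 0) - 1*(-5587) = 94*0*(-1) + 5587 = 0 + 5587 = 5587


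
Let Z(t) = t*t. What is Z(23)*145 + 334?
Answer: 77039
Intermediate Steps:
Z(t) = t**2
Z(23)*145 + 334 = 23**2*145 + 334 = 529*145 + 334 = 76705 + 334 = 77039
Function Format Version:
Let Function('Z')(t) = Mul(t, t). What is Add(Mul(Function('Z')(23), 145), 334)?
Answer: 77039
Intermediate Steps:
Function('Z')(t) = Pow(t, 2)
Add(Mul(Function('Z')(23), 145), 334) = Add(Mul(Pow(23, 2), 145), 334) = Add(Mul(529, 145), 334) = Add(76705, 334) = 77039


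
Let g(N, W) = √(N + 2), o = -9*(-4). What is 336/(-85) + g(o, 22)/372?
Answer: -336/85 + √38/372 ≈ -3.9364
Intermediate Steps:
o = 36
g(N, W) = √(2 + N)
336/(-85) + g(o, 22)/372 = 336/(-85) + √(2 + 36)/372 = 336*(-1/85) + √38*(1/372) = -336/85 + √38/372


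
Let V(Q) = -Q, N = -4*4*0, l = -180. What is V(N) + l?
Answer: -180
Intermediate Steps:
N = 0 (N = -16*0 = 0)
V(N) + l = -1*0 - 180 = 0 - 180 = -180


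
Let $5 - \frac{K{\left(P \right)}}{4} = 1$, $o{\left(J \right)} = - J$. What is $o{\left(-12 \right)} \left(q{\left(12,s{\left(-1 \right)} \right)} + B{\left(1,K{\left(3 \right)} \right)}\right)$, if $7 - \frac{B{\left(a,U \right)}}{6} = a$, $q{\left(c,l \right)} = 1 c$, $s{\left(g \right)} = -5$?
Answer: $576$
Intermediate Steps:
$q{\left(c,l \right)} = c$
$K{\left(P \right)} = 16$ ($K{\left(P \right)} = 20 - 4 = 16$)
$B{\left(a,U \right)} = 42 - 6 a$
$o{\left(-12 \right)} \left(q{\left(12,s{\left(-1 \right)} \right)} + B{\left(1,K{\left(3 \right)} \right)}\right) = \left(-1\right) \left(-12\right) \left(12 + \left(42 - 6\right)\right) = 12 \left(12 + \left(42 - 6\right)\right) = 12 \left(12 + 36\right) = 12 \cdot 48 = 576$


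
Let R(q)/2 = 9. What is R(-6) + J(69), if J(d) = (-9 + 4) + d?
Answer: 82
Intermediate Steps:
J(d) = -5 + d
R(q) = 18 (R(q) = 2*9 = 18)
R(-6) + J(69) = 18 + (-5 + 69) = 18 + 64 = 82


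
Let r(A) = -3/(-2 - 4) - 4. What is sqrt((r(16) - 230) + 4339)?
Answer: sqrt(16422)/2 ≈ 64.074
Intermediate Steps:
r(A) = -7/2 (r(A) = -3/(-6) - 4 = -1/6*(-3) - 4 = 1/2 - 4 = -7/2)
sqrt((r(16) - 230) + 4339) = sqrt((-7/2 - 230) + 4339) = sqrt(-467/2 + 4339) = sqrt(8211/2) = sqrt(16422)/2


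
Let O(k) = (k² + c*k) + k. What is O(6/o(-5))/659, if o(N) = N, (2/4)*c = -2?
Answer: 126/16475 ≈ 0.0076480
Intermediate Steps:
c = -4 (c = 2*(-2) = -4)
O(k) = k² - 3*k (O(k) = (k² - 4*k) + k = k² - 3*k)
O(6/o(-5))/659 = ((6/(-5))*(-3 + 6/(-5)))/659 = ((6*(-⅕))*(-3 + 6*(-⅕)))*(1/659) = -6*(-3 - 6/5)/5*(1/659) = -6/5*(-21/5)*(1/659) = (126/25)*(1/659) = 126/16475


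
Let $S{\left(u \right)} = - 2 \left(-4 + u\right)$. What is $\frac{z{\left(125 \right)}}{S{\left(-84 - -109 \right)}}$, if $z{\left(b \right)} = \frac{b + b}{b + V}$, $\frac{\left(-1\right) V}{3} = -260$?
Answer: $- \frac{25}{3801} \approx -0.0065772$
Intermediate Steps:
$V = 780$ ($V = \left(-3\right) \left(-260\right) = 780$)
$S{\left(u \right)} = 8 - 2 u$
$z{\left(b \right)} = \frac{2 b}{780 + b}$ ($z{\left(b \right)} = \frac{b + b}{b + 780} = \frac{2 b}{780 + b}$)
$\frac{z{\left(125 \right)}}{S{\left(-84 - -109 \right)}} = \frac{2 \cdot 125 \frac{1}{780 + 125}}{8 - 2 \left(-84 - -109\right)} = \frac{2 \cdot 125 \cdot \frac{1}{905}}{8 - 2 \left(-84 + 109\right)} = \frac{2 \cdot 125 \cdot \frac{1}{905}}{8 - 50} = \frac{50}{181 \left(8 - 50\right)} = \frac{50}{181 \left(-42\right)} = \frac{50}{181} \left(- \frac{1}{42}\right) = - \frac{25}{3801}$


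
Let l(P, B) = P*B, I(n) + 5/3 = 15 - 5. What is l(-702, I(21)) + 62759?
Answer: 56909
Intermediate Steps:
I(n) = 25/3 (I(n) = -5/3 + (15 - 5) = -5/3 + 10 = 25/3)
l(P, B) = B*P
l(-702, I(21)) + 62759 = (25/3)*(-702) + 62759 = -5850 + 62759 = 56909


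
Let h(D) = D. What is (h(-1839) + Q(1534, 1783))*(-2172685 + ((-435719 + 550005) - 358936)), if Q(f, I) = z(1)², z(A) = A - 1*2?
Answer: 4443061730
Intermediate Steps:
z(A) = -2 + A (z(A) = A - 2 = -2 + A)
Q(f, I) = 1 (Q(f, I) = (-2 + 1)² = (-1)² = 1)
(h(-1839) + Q(1534, 1783))*(-2172685 + ((-435719 + 550005) - 358936)) = (-1839 + 1)*(-2172685 + ((-435719 + 550005) - 358936)) = -1838*(-2172685 + (114286 - 358936)) = -1838*(-2172685 - 244650) = -1838*(-2417335) = 4443061730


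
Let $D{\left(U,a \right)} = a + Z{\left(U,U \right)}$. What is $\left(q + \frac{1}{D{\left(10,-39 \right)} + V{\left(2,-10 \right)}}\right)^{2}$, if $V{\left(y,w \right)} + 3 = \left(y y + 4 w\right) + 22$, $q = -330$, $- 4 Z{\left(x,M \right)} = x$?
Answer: $\frac{1490886544}{13689} \approx 1.0891 \cdot 10^{5}$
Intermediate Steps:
$Z{\left(x,M \right)} = - \frac{x}{4}$
$V{\left(y,w \right)} = 19 + y^{2} + 4 w$ ($V{\left(y,w \right)} = -3 + \left(\left(y y + 4 w\right) + 22\right) = -3 + \left(\left(y^{2} + 4 w\right) + 22\right) = -3 + \left(22 + y^{2} + 4 w\right) = 19 + y^{2} + 4 w$)
$D{\left(U,a \right)} = a - \frac{U}{4}$
$\left(q + \frac{1}{D{\left(10,-39 \right)} + V{\left(2,-10 \right)}}\right)^{2} = \left(-330 + \frac{1}{\left(-39 - \frac{5}{2}\right) + \left(19 + 2^{2} + 4 \left(-10\right)\right)}\right)^{2} = \left(-330 + \frac{1}{\left(-39 - \frac{5}{2}\right) + \left(19 + 4 - 40\right)}\right)^{2} = \left(-330 + \frac{1}{- \frac{83}{2} - 17}\right)^{2} = \left(-330 + \frac{1}{- \frac{117}{2}}\right)^{2} = \left(-330 - \frac{2}{117}\right)^{2} = \left(- \frac{38612}{117}\right)^{2} = \frac{1490886544}{13689}$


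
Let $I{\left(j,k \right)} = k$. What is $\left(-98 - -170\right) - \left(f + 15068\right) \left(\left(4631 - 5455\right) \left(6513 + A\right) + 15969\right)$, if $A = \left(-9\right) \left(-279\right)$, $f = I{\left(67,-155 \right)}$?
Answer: $110651581863$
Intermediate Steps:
$f = -155$
$A = 2511$
$\left(-98 - -170\right) - \left(f + 15068\right) \left(\left(4631 - 5455\right) \left(6513 + A\right) + 15969\right) = \left(-98 - -170\right) - \left(-155 + 15068\right) \left(\left(4631 - 5455\right) \left(6513 + 2511\right) + 15969\right) = \left(-98 + 170\right) - 14913 \left(\left(-824\right) 9024 + 15969\right) = 72 - 14913 \left(-7435776 + 15969\right) = 72 - 14913 \left(-7419807\right) = 72 - -110651581791 = 72 + 110651581791 = 110651581863$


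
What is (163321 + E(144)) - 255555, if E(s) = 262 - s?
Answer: -92116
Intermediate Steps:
(163321 + E(144)) - 255555 = (163321 + (262 - 1*144)) - 255555 = (163321 + (262 - 144)) - 255555 = (163321 + 118) - 255555 = 163439 - 255555 = -92116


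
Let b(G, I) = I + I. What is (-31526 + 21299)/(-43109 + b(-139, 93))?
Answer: 10227/42923 ≈ 0.23826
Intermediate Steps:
b(G, I) = 2*I
(-31526 + 21299)/(-43109 + b(-139, 93)) = (-31526 + 21299)/(-43109 + 2*93) = -10227/(-43109 + 186) = -10227/(-42923) = -10227*(-1/42923) = 10227/42923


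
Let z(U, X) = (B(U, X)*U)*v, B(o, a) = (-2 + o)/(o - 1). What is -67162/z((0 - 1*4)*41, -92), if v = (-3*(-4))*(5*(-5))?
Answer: -369391/272240 ≈ -1.3569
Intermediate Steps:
B(o, a) = (-2 + o)/(-1 + o)
v = -300 (v = 12*(-25) = -300)
z(U, X) = -300*U*(-2 + U)/(-1 + U) (z(U, X) = (((-2 + U)/(-1 + U))*U)*(-300) = (U*(-2 + U)/(-1 + U))*(-300) = -300*U*(-2 + U)/(-1 + U))
-67162/z((0 - 1*4)*41, -92) = -67162*(-1 + (0 - 1*4)*41)/(12300*(0 - 1*4)*(2 - (0 - 1*4)*41)) = -67162*(-1 + (0 - 4)*41)/(12300*(0 - 4)*(2 - (0 - 4)*41)) = -67162*(-(-1 - 4*41)/(49200*(2 - (-4)*41))) = -67162*(-(-1 - 164)/(49200*(2 - 1*(-164)))) = -67162*11/(3280*(2 + 164)) = -67162/(300*(-164)*(-1/165)*166) = -67162/544480/11 = -67162*11/544480 = -369391/272240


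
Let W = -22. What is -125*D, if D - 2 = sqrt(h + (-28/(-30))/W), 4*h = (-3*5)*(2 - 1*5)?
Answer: -250 - 25*sqrt(1220505)/66 ≈ -668.47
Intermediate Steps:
h = 45/4 (h = ((-3*5)*(2 - 1*5))/4 = (-15*(2 - 5))/4 = (-15*(-3))/4 = (1/4)*45 = 45/4 ≈ 11.250)
D = 2 + sqrt(1220505)/330 (D = 2 + sqrt(45/4 - 28/(-30)/(-22)) = 2 + sqrt(45/4 - 28*(-1/30)*(-1/22)) = 2 + sqrt(45/4 + (14/15)*(-1/22)) = 2 + sqrt(45/4 - 7/165) = 2 + sqrt(7397/660) = 2 + sqrt(1220505)/330 ≈ 5.3478)
-125*D = -125*(2 + sqrt(1220505)/330) = -250 - 25*sqrt(1220505)/66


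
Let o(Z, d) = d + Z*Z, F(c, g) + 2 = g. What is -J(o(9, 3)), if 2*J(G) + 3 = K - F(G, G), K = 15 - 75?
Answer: 145/2 ≈ 72.500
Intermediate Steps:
F(c, g) = -2 + g
K = -60
o(Z, d) = d + Z²
J(G) = -61/2 - G/2 (J(G) = -3/2 + (-60 - (-2 + G))/2 = -3/2 + (-60 + (2 - G))/2 = -3/2 + (-58 - G)/2 = -3/2 + (-29 - G/2) = -61/2 - G/2)
-J(o(9, 3)) = -(-61/2 - (3 + 9²)/2) = -(-61/2 - (3 + 81)/2) = -(-61/2 - ½*84) = -(-61/2 - 42) = -1*(-145/2) = 145/2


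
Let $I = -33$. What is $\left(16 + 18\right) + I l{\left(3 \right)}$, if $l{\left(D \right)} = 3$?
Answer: $-65$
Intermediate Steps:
$\left(16 + 18\right) + I l{\left(3 \right)} = \left(16 + 18\right) - 99 = 34 - 99 = -65$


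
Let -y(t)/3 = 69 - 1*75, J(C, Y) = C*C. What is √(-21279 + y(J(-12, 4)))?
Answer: I*√21261 ≈ 145.81*I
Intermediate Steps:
J(C, Y) = C²
y(t) = 18 (y(t) = -3*(69 - 1*75) = -3*(69 - 75) = -3*(-6) = 18)
√(-21279 + y(J(-12, 4))) = √(-21279 + 18) = √(-21261) = I*√21261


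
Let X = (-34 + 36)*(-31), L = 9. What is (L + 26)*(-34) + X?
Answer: -1252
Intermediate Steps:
X = -62 (X = 2*(-31) = -62)
(L + 26)*(-34) + X = (9 + 26)*(-34) - 62 = 35*(-34) - 62 = -1190 - 62 = -1252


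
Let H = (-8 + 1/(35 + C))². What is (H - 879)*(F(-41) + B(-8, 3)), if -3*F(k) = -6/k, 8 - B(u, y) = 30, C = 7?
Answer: 325062806/18081 ≈ 17978.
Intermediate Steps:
B(u, y) = -22 (B(u, y) = 8 - 1*30 = 8 - 30 = -22)
F(k) = 2/k (F(k) = -(-2)/k = 2/k)
H = 112225/1764 (H = (-8 + 1/(35 + 7))² = (-8 + 1/42)² = (-335/42)² = 112225/1764 ≈ 63.620)
(H - 879)*(F(-41) + B(-8, 3)) = (112225/1764 - 879)*(2/(-41) - 22) = -1438331*(2*(-1/41) - 22)/1764 = -1438331*(-2/41 - 22)/1764 = -1438331/1764*(-904/41) = 325062806/18081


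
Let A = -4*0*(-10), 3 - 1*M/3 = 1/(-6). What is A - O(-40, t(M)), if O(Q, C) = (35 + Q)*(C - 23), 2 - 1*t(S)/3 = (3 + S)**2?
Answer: -9715/4 ≈ -2428.8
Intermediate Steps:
M = 19/2 (M = 9 - 3/(-6) = 9 - 3*(-1/6) = 9 + 1/2 = 19/2 ≈ 9.5000)
t(S) = 6 - 3*(3 + S)**2
O(Q, C) = (-23 + C)*(35 + Q) (O(Q, C) = (35 + Q)*(-23 + C) = (-23 + C)*(35 + Q))
A = 0 (A = 0*(-10) = 0)
A - O(-40, t(M)) = 0 - (-805 - 23*(-40) + 35*(6 - 3*(3 + 19/2)**2) + (6 - 3*(3 + 19/2)**2)*(-40)) = 0 - (-805 + 920 + 35*(6 - 3*(25/2)**2) + (6 - 3*(25/2)**2)*(-40)) = 0 - (-805 + 920 + 35*(6 - 3*625/4) + (6 - 3*625/4)*(-40)) = 0 - (-805 + 920 + 35*(6 - 1875/4) + (6 - 1875/4)*(-40)) = 0 - (-805 + 920 + 35*(-1851/4) - 1851/4*(-40)) = 0 - (-805 + 920 - 64785/4 + 18510) = 0 - 1*9715/4 = 0 - 9715/4 = -9715/4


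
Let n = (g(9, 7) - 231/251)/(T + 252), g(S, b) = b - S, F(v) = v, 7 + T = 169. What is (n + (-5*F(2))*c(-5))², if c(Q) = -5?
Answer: 26987682131089/10798119396 ≈ 2499.3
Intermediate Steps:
T = 162 (T = -7 + 169 = 162)
n = -733/103914 (n = ((7 - 1*9) - 231/251)/(162 + 252) = ((7 - 9) - 231*1/251)/414 = (-2 - 231/251)*(1/414) = -733/251*1/414 = -733/103914 ≈ -0.0070539)
(n + (-5*F(2))*c(-5))² = (-733/103914 - 5*2*(-5))² = (-733/103914 - 10*(-5))² = (-733/103914 + 50)² = (5194967/103914)² = 26987682131089/10798119396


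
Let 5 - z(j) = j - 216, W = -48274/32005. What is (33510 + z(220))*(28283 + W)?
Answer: 30332452864051/32005 ≈ 9.4774e+8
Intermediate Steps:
W = -48274/32005 (W = -48274*1/32005 = -48274/32005 ≈ -1.5083)
z(j) = 221 - j (z(j) = 5 - (j - 216) = 5 - (-216 + j) = 5 + (216 - j) = 221 - j)
(33510 + z(220))*(28283 + W) = (33510 + (221 - 1*220))*(28283 - 48274/32005) = (33510 + (221 - 220))*(905149141/32005) = (33510 + 1)*(905149141/32005) = 33511*(905149141/32005) = 30332452864051/32005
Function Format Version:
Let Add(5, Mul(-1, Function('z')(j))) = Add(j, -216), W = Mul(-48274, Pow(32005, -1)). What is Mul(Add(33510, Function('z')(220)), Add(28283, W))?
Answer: Rational(30332452864051, 32005) ≈ 9.4774e+8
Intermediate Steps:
W = Rational(-48274, 32005) (W = Mul(-48274, Rational(1, 32005)) = Rational(-48274, 32005) ≈ -1.5083)
Function('z')(j) = Add(221, Mul(-1, j)) (Function('z')(j) = Add(5, Mul(-1, Add(j, -216))) = Add(5, Mul(-1, Add(-216, j))) = Add(5, Add(216, Mul(-1, j))) = Add(221, Mul(-1, j)))
Mul(Add(33510, Function('z')(220)), Add(28283, W)) = Mul(Add(33510, Add(221, Mul(-1, 220))), Add(28283, Rational(-48274, 32005))) = Mul(Add(33510, Add(221, -220)), Rational(905149141, 32005)) = Mul(Add(33510, 1), Rational(905149141, 32005)) = Mul(33511, Rational(905149141, 32005)) = Rational(30332452864051, 32005)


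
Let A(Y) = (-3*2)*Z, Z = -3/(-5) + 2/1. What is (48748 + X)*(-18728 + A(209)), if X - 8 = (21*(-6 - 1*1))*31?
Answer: -4142241882/5 ≈ -8.2845e+8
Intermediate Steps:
Z = 13/5 (Z = -3*(-⅕) + 2*1 = ⅗ + 2 = 13/5 ≈ 2.6000)
A(Y) = -78/5 (A(Y) = -3*2*(13/5) = -6*13/5 = -78/5)
X = -4549 (X = 8 + (21*(-6 - 1*1))*31 = 8 + (21*(-6 - 1))*31 = 8 + (21*(-7))*31 = 8 - 147*31 = 8 - 4557 = -4549)
(48748 + X)*(-18728 + A(209)) = (48748 - 4549)*(-18728 - 78/5) = 44199*(-93718/5) = -4142241882/5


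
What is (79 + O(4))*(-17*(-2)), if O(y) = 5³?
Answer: 6936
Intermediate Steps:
O(y) = 125
(79 + O(4))*(-17*(-2)) = (79 + 125)*(-17*(-2)) = 204*34 = 6936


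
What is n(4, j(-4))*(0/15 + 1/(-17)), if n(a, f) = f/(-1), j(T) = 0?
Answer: 0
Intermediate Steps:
n(a, f) = -f (n(a, f) = f*(-1) = -f)
n(4, j(-4))*(0/15 + 1/(-17)) = (-1*0)*(0/15 + 1/(-17)) = 0*(0*(1/15) + 1*(-1/17)) = 0*(0 - 1/17) = 0*(-1/17) = 0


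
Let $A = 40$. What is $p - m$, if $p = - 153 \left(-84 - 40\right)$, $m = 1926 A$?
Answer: $-58068$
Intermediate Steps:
$m = 77040$ ($m = 1926 \cdot 40 = 77040$)
$p = 18972$ ($p = \left(-153\right) \left(-124\right) = 18972$)
$p - m = 18972 - 77040 = -58068$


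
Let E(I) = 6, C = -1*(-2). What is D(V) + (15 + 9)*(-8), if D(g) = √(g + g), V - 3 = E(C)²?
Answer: -192 + √78 ≈ -183.17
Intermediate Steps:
C = 2
V = 39 (V = 3 + 6² = 3 + 36 = 39)
D(g) = √2*√g (D(g) = √(2*g) = √2*√g)
D(V) + (15 + 9)*(-8) = √2*√39 + (15 + 9)*(-8) = √78 + 24*(-8) = √78 - 192 = -192 + √78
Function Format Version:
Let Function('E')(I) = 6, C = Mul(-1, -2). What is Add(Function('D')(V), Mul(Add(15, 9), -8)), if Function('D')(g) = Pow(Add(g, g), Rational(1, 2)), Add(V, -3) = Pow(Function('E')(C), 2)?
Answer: Add(-192, Pow(78, Rational(1, 2))) ≈ -183.17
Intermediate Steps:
C = 2
V = 39 (V = Add(3, Pow(6, 2)) = Add(3, 36) = 39)
Function('D')(g) = Mul(Pow(2, Rational(1, 2)), Pow(g, Rational(1, 2))) (Function('D')(g) = Pow(Mul(2, g), Rational(1, 2)) = Mul(Pow(2, Rational(1, 2)), Pow(g, Rational(1, 2))))
Add(Function('D')(V), Mul(Add(15, 9), -8)) = Add(Mul(Pow(2, Rational(1, 2)), Pow(39, Rational(1, 2))), Mul(Add(15, 9), -8)) = Add(Pow(78, Rational(1, 2)), Mul(24, -8)) = Add(Pow(78, Rational(1, 2)), -192) = Add(-192, Pow(78, Rational(1, 2)))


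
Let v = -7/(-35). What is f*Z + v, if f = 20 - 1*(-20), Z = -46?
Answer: -9199/5 ≈ -1839.8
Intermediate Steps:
f = 40 (f = 20 + 20 = 40)
v = ⅕ (v = -7*(-1/35) = ⅕ ≈ 0.20000)
f*Z + v = 40*(-46) + ⅕ = -1840 + ⅕ = -9199/5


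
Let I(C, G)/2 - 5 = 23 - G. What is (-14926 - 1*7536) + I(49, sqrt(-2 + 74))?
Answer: -22406 - 12*sqrt(2) ≈ -22423.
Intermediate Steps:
I(C, G) = 56 - 2*G (I(C, G) = 10 + 2*(23 - G) = 10 + (46 - 2*G) = 56 - 2*G)
(-14926 - 1*7536) + I(49, sqrt(-2 + 74)) = (-14926 - 1*7536) + (56 - 2*sqrt(-2 + 74)) = (-14926 - 7536) + (56 - 12*sqrt(2)) = -22462 + (56 - 12*sqrt(2)) = -22406 - 12*sqrt(2)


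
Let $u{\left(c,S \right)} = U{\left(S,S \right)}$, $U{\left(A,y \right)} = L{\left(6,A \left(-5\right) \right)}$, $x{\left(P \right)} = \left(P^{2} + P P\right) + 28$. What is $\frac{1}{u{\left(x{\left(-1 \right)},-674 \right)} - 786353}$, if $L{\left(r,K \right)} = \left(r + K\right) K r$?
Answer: $\frac{1}{67476367} \approx 1.482 \cdot 10^{-8}$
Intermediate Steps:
$x{\left(P \right)} = 28 + 2 P^{2}$ ($x{\left(P \right)} = \left(P^{2} + P^{2}\right) + 28 = 2 P^{2} + 28 = 28 + 2 P^{2}$)
$L{\left(r,K \right)} = K r \left(K + r\right)$ ($L{\left(r,K \right)} = \left(K + r\right) K r = K \left(K + r\right) r = K r \left(K + r\right)$)
$U{\left(A,y \right)} = - 30 A \left(6 - 5 A\right)$ ($U{\left(A,y \right)} = A \left(-5\right) 6 \left(A \left(-5\right) + 6\right) = - 5 A 6 \left(- 5 A + 6\right) = - 5 A 6 \left(6 - 5 A\right) = - 30 A \left(6 - 5 A\right)$)
$u{\left(c,S \right)} = 30 S \left(-6 + 5 S\right)$
$\frac{1}{u{\left(x{\left(-1 \right)},-674 \right)} - 786353} = \frac{1}{30 \left(-674\right) \left(-6 + 5 \left(-674\right)\right) - 786353} = \frac{1}{30 \left(-674\right) \left(-6 - 3370\right) - 786353} = \frac{1}{30 \left(-674\right) \left(-3376\right) - 786353} = \frac{1}{68262720 - 786353} = \frac{1}{67476367}$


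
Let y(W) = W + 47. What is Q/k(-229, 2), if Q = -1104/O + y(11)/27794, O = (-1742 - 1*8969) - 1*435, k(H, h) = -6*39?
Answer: -7832761/18122827554 ≈ -0.00043220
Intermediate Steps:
k(H, h) = -234
y(W) = 47 + W
O = -11146 (O = (-1742 - 8969) - 435 = -10711 - 435 = -11146)
Q = 7832761/77447981 (Q = -1104/(-11146) + (47 + 11)/27794 = -1104*(-1/11146) + 58*(1/27794) = 552/5573 + 29/13897 = 7832761/77447981 ≈ 0.10114)
Q/k(-229, 2) = (7832761/77447981)/(-234) = (7832761/77447981)*(-1/234) = -7832761/18122827554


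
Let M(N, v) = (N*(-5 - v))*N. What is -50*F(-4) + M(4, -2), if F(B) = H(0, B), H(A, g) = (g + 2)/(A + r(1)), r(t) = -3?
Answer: -244/3 ≈ -81.333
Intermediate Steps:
H(A, g) = (2 + g)/(-3 + A) (H(A, g) = (g + 2)/(A - 3) = (2 + g)/(-3 + A))
F(B) = -⅔ - B/3 (F(B) = (2 + B)/(-3 + 0) = (2 + B)/(-3) = -(2 + B)/3 = -⅔ - B/3)
M(N, v) = N²*(-5 - v)
-50*F(-4) + M(4, -2) = -50*(-⅔ - ⅓*(-4)) + 4²*(-5 - 1*(-2)) = -50*(-⅔ + 4/3) + 16*(-5 + 2) = -50*⅔ + 16*(-3) = -100/3 - 48 = -244/3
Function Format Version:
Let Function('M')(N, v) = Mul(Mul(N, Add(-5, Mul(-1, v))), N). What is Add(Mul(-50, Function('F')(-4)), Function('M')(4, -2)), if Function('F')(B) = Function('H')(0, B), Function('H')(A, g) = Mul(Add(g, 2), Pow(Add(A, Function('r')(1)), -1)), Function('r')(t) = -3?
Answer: Rational(-244, 3) ≈ -81.333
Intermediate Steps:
Function('H')(A, g) = Mul(Pow(Add(-3, A), -1), Add(2, g)) (Function('H')(A, g) = Mul(Add(g, 2), Pow(Add(A, -3), -1)) = Mul(Add(2, g), Pow(Add(-3, A), -1)) = Mul(Pow(Add(-3, A), -1), Add(2, g)))
Function('F')(B) = Add(Rational(-2, 3), Mul(Rational(-1, 3), B)) (Function('F')(B) = Mul(Pow(Add(-3, 0), -1), Add(2, B)) = Mul(Pow(-3, -1), Add(2, B)) = Mul(Rational(-1, 3), Add(2, B)) = Add(Rational(-2, 3), Mul(Rational(-1, 3), B)))
Function('M')(N, v) = Mul(Pow(N, 2), Add(-5, Mul(-1, v)))
Add(Mul(-50, Function('F')(-4)), Function('M')(4, -2)) = Add(Mul(-50, Add(Rational(-2, 3), Mul(Rational(-1, 3), -4))), Mul(Pow(4, 2), Add(-5, Mul(-1, -2)))) = Add(Mul(-50, Add(Rational(-2, 3), Rational(4, 3))), Mul(16, Add(-5, 2))) = Add(Mul(-50, Rational(2, 3)), Mul(16, -3)) = Add(Rational(-100, 3), -48) = Rational(-244, 3)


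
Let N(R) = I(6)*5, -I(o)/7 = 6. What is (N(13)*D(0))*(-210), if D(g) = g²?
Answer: 0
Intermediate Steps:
I(o) = -42 (I(o) = -7*6 = -42)
N(R) = -210 (N(R) = -42*5 = -210)
(N(13)*D(0))*(-210) = -210*0²*(-210) = -210*0*(-210) = 0*(-210) = 0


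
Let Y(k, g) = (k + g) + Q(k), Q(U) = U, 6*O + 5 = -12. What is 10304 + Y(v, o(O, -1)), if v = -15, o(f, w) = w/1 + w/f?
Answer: 174647/17 ≈ 10273.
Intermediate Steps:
O = -17/6 (O = -⅚ + (⅙)*(-12) = -⅚ - 2 = -17/6 ≈ -2.8333)
o(f, w) = w + w/f (o(f, w) = w*1 + w/f = w + w/f)
Y(k, g) = g + 2*k (Y(k, g) = (k + g) + k = (g + k) + k = g + 2*k)
10304 + Y(v, o(O, -1)) = 10304 + ((-1 - 1/(-17/6)) + 2*(-15)) = 10304 + ((-1 - 1*(-6/17)) - 30) = 10304 + ((-1 + 6/17) - 30) = 10304 + (-11/17 - 30) = 10304 - 521/17 = 174647/17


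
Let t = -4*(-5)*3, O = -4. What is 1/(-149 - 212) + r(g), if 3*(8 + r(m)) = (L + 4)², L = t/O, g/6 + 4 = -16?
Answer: 35014/1083 ≈ 32.331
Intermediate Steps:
t = 60 (t = 20*3 = 60)
g = -120 (g = -24 + 6*(-16) = -24 - 96 = -120)
L = -15 (L = 60/(-4) = 60*(-¼) = -15)
r(m) = 97/3 (r(m) = -8 + (-15 + 4)²/3 = -8 + (⅓)*(-11)² = -8 + (⅓)*121 = -8 + 121/3 = 97/3)
1/(-149 - 212) + r(g) = 1/(-149 - 212) + 97/3 = 1/(-361) + 97/3 = -1/361 + 97/3 = 35014/1083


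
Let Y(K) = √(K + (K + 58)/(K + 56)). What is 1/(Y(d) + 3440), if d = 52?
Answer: 185760/639011537 - 3*√17178/639011537 ≈ 0.00029008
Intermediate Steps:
Y(K) = √(K + (58 + K)/(56 + K))
1/(Y(d) + 3440) = 1/(√((58 + 52 + 52*(56 + 52))/(56 + 52)) + 3440) = 1/(√((58 + 52 + 52*108)/108) + 3440) = 1/(√((58 + 52 + 5616)/108) + 3440) = 1/(√((1/108)*5726) + 3440) = 1/(√(2863/54) + 3440) = 1/(√17178/18 + 3440) = 1/(3440 + √17178/18)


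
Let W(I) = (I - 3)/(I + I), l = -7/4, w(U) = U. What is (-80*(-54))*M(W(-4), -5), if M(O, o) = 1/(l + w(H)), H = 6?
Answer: 17280/17 ≈ 1016.5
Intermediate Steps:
l = -7/4 (l = -7*¼ = -7/4 ≈ -1.7500)
W(I) = (-3 + I)/(2*I) (W(I) = (-3 + I)/((2*I)) = (-3 + I)*(1/(2*I)) = (-3 + I)/(2*I))
M(O, o) = 4/17 (M(O, o) = 1/(-7/4 + 6) = 1/(17/4) = 4/17)
(-80*(-54))*M(W(-4), -5) = -80*(-54)*(4/17) = 4320*(4/17) = 17280/17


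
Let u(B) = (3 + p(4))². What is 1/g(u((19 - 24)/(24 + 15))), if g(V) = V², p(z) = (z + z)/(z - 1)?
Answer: 81/83521 ≈ 0.00096982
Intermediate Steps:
p(z) = 2*z/(-1 + z) (p(z) = (2*z)/(-1 + z) = 2*z/(-1 + z))
u(B) = 289/9 (u(B) = (3 + 2*4/(-1 + 4))² = (3 + 2*4/3)² = (3 + 2*4*(⅓))² = (3 + 8/3)² = (17/3)² = 289/9)
1/g(u((19 - 24)/(24 + 15))) = 1/((289/9)²) = 1/(83521/81) = 81/83521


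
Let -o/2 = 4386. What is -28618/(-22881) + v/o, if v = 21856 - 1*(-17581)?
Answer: -72368989/22301348 ≈ -3.2450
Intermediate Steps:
o = -8772 (o = -2*4386 = -8772)
v = 39437 (v = 21856 + 17581 = 39437)
-28618/(-22881) + v/o = -28618/(-22881) + 39437/(-8772) = -28618*(-1/22881) + 39437*(-1/8772) = 28618/22881 - 39437/8772 = -72368989/22301348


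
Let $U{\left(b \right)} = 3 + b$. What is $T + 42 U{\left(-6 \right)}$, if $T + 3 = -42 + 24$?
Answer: $-147$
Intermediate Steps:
$T = -21$ ($T = -3 + \left(-42 + 24\right) = -3 - 18 = -21$)
$T + 42 U{\left(-6 \right)} = -21 + 42 \left(3 - 6\right) = -21 + 42 \left(-3\right) = -21 - 126 = -147$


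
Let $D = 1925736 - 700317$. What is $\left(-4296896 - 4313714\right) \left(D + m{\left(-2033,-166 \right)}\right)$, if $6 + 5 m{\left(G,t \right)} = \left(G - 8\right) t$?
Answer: $-11135060029190$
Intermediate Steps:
$D = 1225419$ ($D = 1925736 - 700317 = 1225419$)
$m{\left(G,t \right)} = - \frac{6}{5} + \frac{t \left(-8 + G\right)}{5}$ ($m{\left(G,t \right)} = - \frac{6}{5} + \frac{\left(G - 8\right) t}{5} = - \frac{6}{5} + \frac{\left(-8 + G\right) t}{5} = - \frac{6}{5} + \frac{t \left(-8 + G\right)}{5}$)
$\left(-4296896 - 4313714\right) \left(D + m{\left(-2033,-166 \right)}\right) = \left(-4296896 - 4313714\right) \left(1225419 - \left(- \frac{1322}{5} - \frac{337478}{5}\right)\right) = - 8610610 \left(1225419 + \left(- \frac{6}{5} + \frac{1328}{5} + \frac{337478}{5}\right)\right) = - 8610610 \left(1225419 + 67760\right) = \left(-8610610\right) 1293179 = -11135060029190$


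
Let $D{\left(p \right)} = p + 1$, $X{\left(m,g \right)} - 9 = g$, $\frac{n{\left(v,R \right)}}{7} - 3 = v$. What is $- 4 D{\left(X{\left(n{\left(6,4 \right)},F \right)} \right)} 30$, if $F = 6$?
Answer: $-1920$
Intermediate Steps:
$n{\left(v,R \right)} = 21 + 7 v$
$X{\left(m,g \right)} = 9 + g$
$D{\left(p \right)} = 1 + p$
$- 4 D{\left(X{\left(n{\left(6,4 \right)},F \right)} \right)} 30 = - 4 \left(1 + \left(9 + 6\right)\right) 30 = - 4 \left(1 + 15\right) 30 = \left(-4\right) 16 \cdot 30 = \left(-64\right) 30 = -1920$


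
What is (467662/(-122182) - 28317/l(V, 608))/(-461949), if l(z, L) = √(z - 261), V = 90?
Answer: 233831/28220926359 - 9439*I*√19/8777031 ≈ 8.2857e-6 - 0.0046877*I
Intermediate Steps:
l(z, L) = √(-261 + z)
(467662/(-122182) - 28317/l(V, 608))/(-461949) = (467662/(-122182) - 28317/√(-261 + 90))/(-461949) = (467662*(-1/122182) - 28317*(-I*√19/57))*(-1/461949) = (-233831/61091 - 28317*(-I*√19/57))*(-1/461949) = (-233831/61091 - (-9439)*I*√19/19)*(-1/461949) = (-233831/61091 + 9439*I*√19/19)*(-1/461949) = 233831/28220926359 - 9439*I*√19/8777031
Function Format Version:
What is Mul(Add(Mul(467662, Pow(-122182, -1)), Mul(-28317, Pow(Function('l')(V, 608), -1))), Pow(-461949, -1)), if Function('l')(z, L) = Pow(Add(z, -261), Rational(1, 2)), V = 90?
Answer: Add(Rational(233831, 28220926359), Mul(Rational(-9439, 8777031), I, Pow(19, Rational(1, 2)))) ≈ Add(8.2857e-6, Mul(-0.0046877, I))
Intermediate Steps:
Function('l')(z, L) = Pow(Add(-261, z), Rational(1, 2))
Mul(Add(Mul(467662, Pow(-122182, -1)), Mul(-28317, Pow(Function('l')(V, 608), -1))), Pow(-461949, -1)) = Mul(Add(Mul(467662, Pow(-122182, -1)), Mul(-28317, Pow(Pow(Add(-261, 90), Rational(1, 2)), -1))), Pow(-461949, -1)) = Mul(Add(Mul(467662, Rational(-1, 122182)), Mul(-28317, Pow(Pow(-171, Rational(1, 2)), -1))), Rational(-1, 461949)) = Mul(Add(Rational(-233831, 61091), Mul(-28317, Pow(Mul(3, I, Pow(19, Rational(1, 2))), -1))), Rational(-1, 461949)) = Mul(Add(Rational(-233831, 61091), Mul(-28317, Mul(Rational(-1, 57), I, Pow(19, Rational(1, 2))))), Rational(-1, 461949)) = Mul(Add(Rational(-233831, 61091), Mul(Rational(9439, 19), I, Pow(19, Rational(1, 2)))), Rational(-1, 461949)) = Add(Rational(233831, 28220926359), Mul(Rational(-9439, 8777031), I, Pow(19, Rational(1, 2))))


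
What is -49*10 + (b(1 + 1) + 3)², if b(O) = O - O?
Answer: -481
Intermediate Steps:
b(O) = 0
-49*10 + (b(1 + 1) + 3)² = -49*10 + (0 + 3)² = -490 + 3² = -490 + 9 = -481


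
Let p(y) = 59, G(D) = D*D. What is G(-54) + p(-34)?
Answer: 2975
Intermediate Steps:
G(D) = D²
G(-54) + p(-34) = (-54)² + 59 = 2916 + 59 = 2975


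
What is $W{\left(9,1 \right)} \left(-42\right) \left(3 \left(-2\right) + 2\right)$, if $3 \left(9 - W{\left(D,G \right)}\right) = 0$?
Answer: $1512$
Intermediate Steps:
$W{\left(D,G \right)} = 9$ ($W{\left(D,G \right)} = 9 - 0 = 9 + 0 = 9$)
$W{\left(9,1 \right)} \left(-42\right) \left(3 \left(-2\right) + 2\right) = 9 \left(-42\right) \left(3 \left(-2\right) + 2\right) = - 378 \left(-6 + 2\right) = \left(-378\right) \left(-4\right) = 1512$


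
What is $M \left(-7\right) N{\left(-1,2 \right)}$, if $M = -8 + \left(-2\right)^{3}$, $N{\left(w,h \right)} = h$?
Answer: $224$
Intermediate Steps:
$M = -16$ ($M = -8 - 8 = -16$)
$M \left(-7\right) N{\left(-1,2 \right)} = \left(-16\right) \left(-7\right) 2 = 112 \cdot 2 = 224$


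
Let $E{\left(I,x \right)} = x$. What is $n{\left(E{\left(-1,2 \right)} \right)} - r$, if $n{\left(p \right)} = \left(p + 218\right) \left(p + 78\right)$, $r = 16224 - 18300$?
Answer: $19676$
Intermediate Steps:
$r = -2076$ ($r = 16224 - 18300 = -2076$)
$n{\left(p \right)} = \left(78 + p\right) \left(218 + p\right)$ ($n{\left(p \right)} = \left(218 + p\right) \left(78 + p\right) = \left(78 + p\right) \left(218 + p\right)$)
$n{\left(E{\left(-1,2 \right)} \right)} - r = \left(17004 + 2^{2} + 296 \cdot 2\right) - -2076 = \left(17004 + 4 + 592\right) + 2076 = 17600 + 2076 = 19676$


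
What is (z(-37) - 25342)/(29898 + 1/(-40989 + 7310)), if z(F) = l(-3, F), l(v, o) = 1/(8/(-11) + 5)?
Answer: -40113810777/47325932827 ≈ -0.84761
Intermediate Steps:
l(v, o) = 11/47 (l(v, o) = 1/(8*(-1/11) + 5) = 1/(-8/11 + 5) = 1/(47/11) = 11/47)
z(F) = 11/47
(z(-37) - 25342)/(29898 + 1/(-40989 + 7310)) = (11/47 - 25342)/(29898 + 1/(-40989 + 7310)) = -1191063/(47*(29898 + 1/(-33679))) = -1191063/(47*(29898 - 1/33679)) = -1191063/(47*1006934741/33679) = -1191063/47*33679/1006934741 = -40113810777/47325932827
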